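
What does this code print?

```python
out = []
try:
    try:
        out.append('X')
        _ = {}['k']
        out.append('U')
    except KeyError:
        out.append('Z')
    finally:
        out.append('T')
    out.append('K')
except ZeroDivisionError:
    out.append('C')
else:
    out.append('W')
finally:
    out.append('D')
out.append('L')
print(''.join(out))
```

Execution trace: 'X' (inner try body) → 'Z' (inner except KeyError) → 'T' (inner finally) → 'K' (try body, no exception) → 'W' (else) → 'D' (finally) → 'L' (after the try/except). Output: XZTKWDL

Answer: XZTKWDL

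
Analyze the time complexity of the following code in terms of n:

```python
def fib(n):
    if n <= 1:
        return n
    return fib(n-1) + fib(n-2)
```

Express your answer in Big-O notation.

This is Recursive Fibonacci (naive). Time complexity: O(2^n).

Answer: O(2^n)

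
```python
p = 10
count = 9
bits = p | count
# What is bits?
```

Trace:
`p = 10` → p = 10
`count = 9` → count = 9
`bits = p | count` → bits = 11
So bits = 11

Answer: 11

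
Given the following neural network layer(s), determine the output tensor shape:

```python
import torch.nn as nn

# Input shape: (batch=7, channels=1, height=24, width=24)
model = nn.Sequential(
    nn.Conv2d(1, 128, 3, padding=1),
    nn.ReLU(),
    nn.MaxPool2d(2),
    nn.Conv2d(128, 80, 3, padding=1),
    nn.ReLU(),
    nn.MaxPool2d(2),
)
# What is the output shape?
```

Input: (7, 1, 24, 24) -> after first Conv2d: (7, 128, 24, 24) -> after first MaxPool2d: (7, 128, 12, 12) -> after second Conv2d: (7, 80, 12, 12) -> Output: (7, 80, 6, 6)

Answer: (7, 80, 6, 6)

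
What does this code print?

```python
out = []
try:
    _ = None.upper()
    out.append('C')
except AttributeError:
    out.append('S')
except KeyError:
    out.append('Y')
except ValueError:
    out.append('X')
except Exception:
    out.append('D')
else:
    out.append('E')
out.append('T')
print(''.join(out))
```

Execution trace: 'S' (except AttributeError) → 'T' (after the try/except). Output: ST

Answer: ST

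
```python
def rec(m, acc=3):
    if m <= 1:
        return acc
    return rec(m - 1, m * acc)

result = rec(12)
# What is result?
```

Accumulator trace (n, acc): (12, 3) -> (11, 36) -> (10, 396) -> (9, 3960) -> (8, 35640) -> (7, 285120) -> (6, 1995840) -> (5, 11975040) -> (4, 59875200) -> (3, 239500800) -> (2, 718502400) -> (1, 1437004800) -> return 1437004800

Answer: 1437004800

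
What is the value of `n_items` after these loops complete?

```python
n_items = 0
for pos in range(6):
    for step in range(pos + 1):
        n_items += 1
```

Triangle: 1 + 2 + ... + 6
`n_items` takes the values: 0 → 1 → 2 → 3 → 4 → 5 → 6 → 7 → 8 → 9 → 10 → 11 → 12 → 13 → 14 → 15 → 16 → 17 → 18 → 19 → 20 → 21

Answer: 21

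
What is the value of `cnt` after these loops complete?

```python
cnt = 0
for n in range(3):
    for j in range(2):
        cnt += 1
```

3 * 2 = 6
`cnt` takes the values: 0 → 1 → 2 → 3 → 4 → 5 → 6

Answer: 6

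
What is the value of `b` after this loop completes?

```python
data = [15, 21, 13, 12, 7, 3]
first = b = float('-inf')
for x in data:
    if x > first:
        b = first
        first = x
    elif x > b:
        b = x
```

Second largest (with repeats) in [15, 21, 13, 12, 7, 3]
`b` takes the values: -inf → 15

Answer: 15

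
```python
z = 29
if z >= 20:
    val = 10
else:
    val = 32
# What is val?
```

Trace:
`z = 29` → z = 29
`if z >= 20: ...` → z >= 20 is True → val = 10
So val = 10

Answer: 10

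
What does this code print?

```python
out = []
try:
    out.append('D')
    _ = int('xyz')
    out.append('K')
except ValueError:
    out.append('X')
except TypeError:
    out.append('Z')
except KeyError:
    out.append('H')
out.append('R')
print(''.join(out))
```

Execution trace: 'D' (try body) → 'X' (except ValueError) → 'R' (after the try/except). Output: DXR

Answer: DXR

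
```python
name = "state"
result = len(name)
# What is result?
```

Trace:
`name = "state"` → name = 'state'
`result = len(name)` → result = 5
So result = 5

Answer: 5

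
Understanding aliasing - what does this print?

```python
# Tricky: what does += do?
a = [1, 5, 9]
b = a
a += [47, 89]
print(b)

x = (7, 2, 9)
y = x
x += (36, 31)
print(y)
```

Key concept: += behavior differs for mutable vs immutable.
Step by step:
`a = [1, 5, 9]` → a = [1, 5, 9]
`b = a` → b = [1, 5, 9] (same object as a)
`a += [47, 89]` → a = [1, 5, 9, 47, 89] (same object as b); b = [1, 5, 9, 47, 89] (same object as a)
`print(b)` → prints [1, 5, 9, 47, 89]
`x = (7, 2, 9)` → x = (7, 2, 9)
`y = x` → y = (7, 2, 9)
`x += (36, 31)` → x = (7, 2, 9, 36, 31)
`print(y)` → prints (7, 2, 9)

Answer:
[1, 5, 9, 47, 89]
(7, 2, 9)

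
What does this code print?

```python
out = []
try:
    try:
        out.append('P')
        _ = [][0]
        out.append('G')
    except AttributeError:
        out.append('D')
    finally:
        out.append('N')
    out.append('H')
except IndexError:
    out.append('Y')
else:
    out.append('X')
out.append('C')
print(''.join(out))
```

Execution trace: 'P' (inner try body) → 'N' (inner finally) → 'Y' (except IndexError) → 'C' (after the try/except). Output: PNYC

Answer: PNYC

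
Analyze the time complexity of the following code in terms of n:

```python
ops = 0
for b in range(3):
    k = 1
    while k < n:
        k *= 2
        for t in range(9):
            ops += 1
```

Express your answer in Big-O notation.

Each loop level contributes: 1 × log n × 1. Multiplying the contributions gives O(log n).

Answer: O(log n)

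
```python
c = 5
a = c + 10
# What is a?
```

Trace:
`c = 5` → c = 5
`a = c + 10` → a = 15
So a = 15

Answer: 15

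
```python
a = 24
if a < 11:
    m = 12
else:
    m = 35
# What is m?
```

Trace:
`a = 24` → a = 24
`if a < 11: ...` → a < 11 is False, take else branch → m = 35
So m = 35

Answer: 35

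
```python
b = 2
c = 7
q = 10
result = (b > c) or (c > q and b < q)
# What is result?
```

Trace:
`b = 2` → b = 2
`c = 7` → c = 7
`q = 10` → q = 10
`result = (b > c) or (c > q and b < q)` → result = False
So result = False

Answer: False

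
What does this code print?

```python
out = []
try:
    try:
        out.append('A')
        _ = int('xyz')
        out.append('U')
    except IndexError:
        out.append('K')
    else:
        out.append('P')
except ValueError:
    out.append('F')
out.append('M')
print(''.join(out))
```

Execution trace: 'A' (inner try body) → 'F' (outer except ValueError) → 'M' (after the try/except). Output: AFM

Answer: AFM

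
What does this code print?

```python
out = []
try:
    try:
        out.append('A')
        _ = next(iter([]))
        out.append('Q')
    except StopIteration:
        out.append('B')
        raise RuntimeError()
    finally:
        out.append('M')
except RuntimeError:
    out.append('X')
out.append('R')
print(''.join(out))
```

Execution trace: 'A' (inner try body) → 'B' (inner except StopIteration) → 'M' (inner finally) → 'X' (outer except RuntimeError) → 'R' (after the try/except). Output: ABMXR

Answer: ABMXR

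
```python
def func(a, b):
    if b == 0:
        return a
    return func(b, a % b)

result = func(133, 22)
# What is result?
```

func(133, 22) -> func(22, 1) -> func(1, 0) -> 1

Answer: 1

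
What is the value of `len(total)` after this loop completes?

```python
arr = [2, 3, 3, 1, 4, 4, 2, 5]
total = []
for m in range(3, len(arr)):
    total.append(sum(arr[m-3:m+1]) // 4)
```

Number of 4-element averages
`total` takes the values: [] → [2] → [2, 2] → [2, 2, 3] → [2, 2, 3, 2] → [2, 2, 3, 2, 3]
So `len(total)` = 5

Answer: 5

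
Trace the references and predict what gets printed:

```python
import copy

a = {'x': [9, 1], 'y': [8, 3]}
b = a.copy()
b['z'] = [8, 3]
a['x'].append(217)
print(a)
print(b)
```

Key concept: shallow copy of dict with mutable values.
Step by step:
`a = {'x': [9, 1], 'y': [8, 3]}` → a = {'x': [9, 1], 'y': [8, 3]}
`b = a.copy()` → b = {'x': [9, 1], 'y': [8, 3]}
`b['z'] = [8, 3]` → b = {'x': [9, 1], 'y': [8, 3], 'z': [8, 3]}
`a['x'].append(217)` → a = {'x': [9, 1, 217], 'y': [8, 3]}; b = {'x': [9, 1, 217], 'y': [8, 3], 'z': [8, 3]}
`print(a)` → prints {'x': [9, 1, 217], 'y': [8, 3]}
`print(b)` → prints {'x': [9, 1, 217], 'y': [8, 3], 'z': [8, 3]}

Answer:
{'x': [9, 1, 217], 'y': [8, 3]}
{'x': [9, 1, 217], 'y': [8, 3], 'z': [8, 3]}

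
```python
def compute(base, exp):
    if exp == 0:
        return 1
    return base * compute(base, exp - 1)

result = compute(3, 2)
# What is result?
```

compute(3, 2) = 3 * 3 = 9

Answer: 9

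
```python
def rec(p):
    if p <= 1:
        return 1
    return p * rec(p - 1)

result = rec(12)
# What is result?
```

rec(12) = 12 * 11 * 10 * 9 * 8 * 7 * 6 * 5 * 4 * 3 * 2 * 1 = 479001600

Answer: 479001600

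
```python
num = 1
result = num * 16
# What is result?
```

Trace:
`num = 1` → num = 1
`result = num * 16` → result = 16
So result = 16

Answer: 16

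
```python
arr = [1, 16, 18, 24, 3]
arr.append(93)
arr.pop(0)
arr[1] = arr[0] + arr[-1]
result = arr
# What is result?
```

Trace:
`arr = [1, 16, 18, 24, 3]` → arr = [1, 16, 18, 24, 3]
`arr.append(93)` → arr = [1, 16, 18, 24, 3, 93]
`arr.pop(0)` → arr = [16, 18, 24, 3, 93]
`arr[1] = arr[0] + arr[-1]` → arr = [16, 109, 24, 3, 93]
`result = arr` → result = [16, 109, 24, 3, 93]
So result = [16, 109, 24, 3, 93]

Answer: [16, 109, 24, 3, 93]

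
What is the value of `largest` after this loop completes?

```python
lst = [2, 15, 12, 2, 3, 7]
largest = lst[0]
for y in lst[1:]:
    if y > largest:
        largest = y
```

Maximum of [2, 15, 12, 2, 3, 7]
`largest` takes the values: 2 → 15

Answer: 15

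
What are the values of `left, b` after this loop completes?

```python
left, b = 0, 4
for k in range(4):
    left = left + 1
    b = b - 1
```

left goes 0→4, b goes 4→0
`left, b` takes the values: (0, 4) → (1, 4) → (1, 3) → (2, 3) → (2, 2) → (3, 2) → (3, 1) → (4, 1) → (4, 0)

Answer: 4, 0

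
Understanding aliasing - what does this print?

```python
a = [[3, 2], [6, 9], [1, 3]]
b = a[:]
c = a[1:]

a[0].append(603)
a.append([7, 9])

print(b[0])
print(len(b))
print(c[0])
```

Key concept: slice with nested mutation.
Step by step:
`a = [[3, 2], [6, 9], [1, 3]]` → a = [[3, 2], [6, 9], [1, 3]]
`b = a[:]` → b = [[3, 2], [6, 9], [1, 3]]
`c = a[1:]` → c = [[6, 9], [1, 3]]
`a[0].append(603)` → a = [[3, 2, 603], [6, 9], [1, 3]]; b = [[3, 2, 603], [6, 9], [1, 3]]
`a.append([7, 9])` → a = [[3, 2, 603], [6, 9], [1, 3], [7, 9]]
`print(b[0])` → prints [3, 2, 603]
`print(len(b))` → prints 3
`print(c[0])` → prints [6, 9]

Answer:
[3, 2, 603]
3
[6, 9]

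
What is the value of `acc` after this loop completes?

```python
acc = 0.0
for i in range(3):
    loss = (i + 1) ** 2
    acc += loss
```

Sum of squared losses 1² + 2² + ... + 3²
`acc` takes the values: 0.0 → 1.0 → 5.0 → 14.0

Answer: 14.0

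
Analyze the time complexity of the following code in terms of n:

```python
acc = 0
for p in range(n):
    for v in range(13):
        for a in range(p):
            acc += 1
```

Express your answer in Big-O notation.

Each loop level contributes: n × 1 × n. Multiplying the contributions gives O(n^2).

Answer: O(n^2)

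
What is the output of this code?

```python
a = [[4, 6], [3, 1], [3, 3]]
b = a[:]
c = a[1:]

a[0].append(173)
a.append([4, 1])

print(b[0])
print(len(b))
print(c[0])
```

Key concept: slice with nested mutation.
Step by step:
`a = [[4, 6], [3, 1], [3, 3]]` → a = [[4, 6], [3, 1], [3, 3]]
`b = a[:]` → b = [[4, 6], [3, 1], [3, 3]]
`c = a[1:]` → c = [[3, 1], [3, 3]]
`a[0].append(173)` → a = [[4, 6, 173], [3, 1], [3, 3]]; b = [[4, 6, 173], [3, 1], [3, 3]]
`a.append([4, 1])` → a = [[4, 6, 173], [3, 1], [3, 3], [4, 1]]
`print(b[0])` → prints [4, 6, 173]
`print(len(b))` → prints 3
`print(c[0])` → prints [3, 1]

Answer:
[4, 6, 173]
3
[3, 1]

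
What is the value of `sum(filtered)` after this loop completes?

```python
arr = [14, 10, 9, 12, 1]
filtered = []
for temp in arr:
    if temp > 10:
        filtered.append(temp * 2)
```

Sum of doubled values > 10
`filtered` takes the values: [] → [28] → [28, 24]
So `sum(filtered)` = 52

Answer: 52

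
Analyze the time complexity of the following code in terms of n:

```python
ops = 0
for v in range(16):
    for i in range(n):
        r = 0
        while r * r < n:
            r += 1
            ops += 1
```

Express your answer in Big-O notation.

Each loop level contributes: 1 × n × √n. Multiplying the contributions gives O(n√n).

Answer: O(n√n)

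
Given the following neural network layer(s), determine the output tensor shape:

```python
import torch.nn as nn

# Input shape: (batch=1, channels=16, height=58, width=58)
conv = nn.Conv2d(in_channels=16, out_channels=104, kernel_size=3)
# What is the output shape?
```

Input: (1, 16, 58, 58) -> Output: (1, 104, 56, 56)

Answer: (1, 104, 56, 56)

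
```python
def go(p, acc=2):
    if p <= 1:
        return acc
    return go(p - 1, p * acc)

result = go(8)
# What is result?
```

Accumulator trace (n, acc): (8, 2) -> (7, 16) -> (6, 112) -> (5, 672) -> (4, 3360) -> (3, 13440) -> (2, 40320) -> (1, 80640) -> return 80640

Answer: 80640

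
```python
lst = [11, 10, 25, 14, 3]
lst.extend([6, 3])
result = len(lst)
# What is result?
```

Trace:
`lst = [11, 10, 25, 14, 3]` → lst = [11, 10, 25, 14, 3]
`lst.extend([6, 3])` → lst = [11, 10, 25, 14, 3, 6, 3]
`result = len(lst)` → result = 7
So result = 7

Answer: 7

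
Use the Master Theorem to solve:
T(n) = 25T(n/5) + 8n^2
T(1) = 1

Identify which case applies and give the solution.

a=25, b=5, f(n)=8n^2. log_5(25) = 2. Since c=2 = 2, Case 2 applies: T(n) = Θ(n^log_b(a) · log n) = O(n^2 log n).

Answer: O(n^2 log n) - Case 2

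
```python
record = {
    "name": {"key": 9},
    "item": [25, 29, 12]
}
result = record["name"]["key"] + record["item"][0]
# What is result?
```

Trace:
`record = { ...` → record = {'name': {'key': 9}, 'item': [25, 29, 12]}
`result = record["name"]["key"] + record["item"][0]` → result = 34
So result = 34

Answer: 34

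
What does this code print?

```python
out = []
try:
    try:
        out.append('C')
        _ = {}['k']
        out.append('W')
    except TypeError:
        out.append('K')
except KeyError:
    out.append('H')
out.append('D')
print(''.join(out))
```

Execution trace: 'C' (try body) → 'H' (outer except KeyError) → 'D' (after the try/except). Output: CHD

Answer: CHD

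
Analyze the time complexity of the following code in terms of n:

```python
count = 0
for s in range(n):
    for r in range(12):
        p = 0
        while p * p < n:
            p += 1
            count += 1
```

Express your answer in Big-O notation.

Each loop level contributes: n × 1 × √n. Multiplying the contributions gives O(n√n).

Answer: O(n√n)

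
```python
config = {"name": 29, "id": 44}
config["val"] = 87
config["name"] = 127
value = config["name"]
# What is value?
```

Trace:
`config = {"name": 29, "id": 44}` → config = {'name': 29, 'id': 44}
`config["val"] = 87` → config = {'name': 29, 'id': 44, 'val': 87}
`config["name"] = 127` → config = {'name': 127, 'id': 44, 'val': 87}
`value = config["name"]` → value = 127
So value = 127

Answer: 127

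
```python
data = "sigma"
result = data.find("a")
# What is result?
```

Trace:
`data = "sigma"` → data = 'sigma'
`result = data.find("a")` → result = 4
So result = 4

Answer: 4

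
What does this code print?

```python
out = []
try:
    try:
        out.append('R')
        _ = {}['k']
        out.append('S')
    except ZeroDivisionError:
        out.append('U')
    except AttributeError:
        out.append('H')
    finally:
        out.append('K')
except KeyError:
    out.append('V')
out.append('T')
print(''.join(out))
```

Execution trace: 'R' (try body) → 'K' (finally) → 'V' (outer except KeyError) → 'T' (after the try/except). Output: RKVT

Answer: RKVT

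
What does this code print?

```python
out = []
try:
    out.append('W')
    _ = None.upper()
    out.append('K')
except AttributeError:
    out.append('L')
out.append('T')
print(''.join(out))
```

Execution trace: 'W' (try body) → 'L' (except AttributeError) → 'T' (after the try/except). Output: WLT

Answer: WLT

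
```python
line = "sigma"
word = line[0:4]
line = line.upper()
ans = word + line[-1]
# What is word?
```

Trace:
`line = "sigma"` → line = 'sigma'
`word = line[0:4]` → word = 'sigm'
`line = line.upper()` → line = 'SIGMA'
`ans = word + line[-1]` → ans = 'sigmA'
So word = 'sigm'

Answer: 'sigm'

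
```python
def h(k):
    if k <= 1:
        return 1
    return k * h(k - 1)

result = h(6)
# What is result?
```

h(6) = 6 * 5 * 4 * 3 * 2 * 1 = 720

Answer: 720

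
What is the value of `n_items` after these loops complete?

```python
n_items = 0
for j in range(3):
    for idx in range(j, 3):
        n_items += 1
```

Upper triangle: 3 + 2 + ... + 1
`n_items` takes the values: 0 → 1 → 2 → 3 → 4 → 5 → 6

Answer: 6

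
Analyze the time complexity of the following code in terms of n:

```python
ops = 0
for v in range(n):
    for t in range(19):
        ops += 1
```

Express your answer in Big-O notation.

Each loop level contributes: n × 1. Multiplying the contributions gives O(n).

Answer: O(n)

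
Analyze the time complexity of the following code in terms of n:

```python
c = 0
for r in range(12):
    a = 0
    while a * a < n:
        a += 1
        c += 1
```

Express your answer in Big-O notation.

Each loop level contributes: 1 × √n. Multiplying the contributions gives O(√n).

Answer: O(√n)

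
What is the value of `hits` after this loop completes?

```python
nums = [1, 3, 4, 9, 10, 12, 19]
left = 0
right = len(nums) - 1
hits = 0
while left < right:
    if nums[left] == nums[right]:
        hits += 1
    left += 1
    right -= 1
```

Count matching pairs from ends
`hits` takes the values: 0

Answer: 0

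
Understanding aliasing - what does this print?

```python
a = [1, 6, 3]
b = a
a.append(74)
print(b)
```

Key concept: basic list aliasing.
Step by step:
`a = [1, 6, 3]` → a = [1, 6, 3]
`b = a` → b = [1, 6, 3] (same object as a)
`a.append(74)` → a = [1, 6, 3, 74] (same object as b); b = [1, 6, 3, 74] (same object as a)
`print(b)` → prints [1, 6, 3, 74]

Answer: [1, 6, 3, 74]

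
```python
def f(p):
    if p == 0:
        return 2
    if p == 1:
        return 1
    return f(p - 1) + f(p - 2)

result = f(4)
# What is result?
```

Build up from base cases: f(0)=2, f(1)=1, f(2)=3, f(3)=4, f(4)=7

Answer: 7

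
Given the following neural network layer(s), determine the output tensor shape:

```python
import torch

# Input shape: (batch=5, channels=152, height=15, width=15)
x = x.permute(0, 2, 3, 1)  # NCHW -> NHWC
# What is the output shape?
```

Input: (5, 152, 15, 15) -> Output: (5, 15, 15, 152)

Answer: (5, 15, 15, 152)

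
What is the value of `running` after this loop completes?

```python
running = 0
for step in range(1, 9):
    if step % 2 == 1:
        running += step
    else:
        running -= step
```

Add odd, subtract even
`running` takes the values: 0 → 1 → -1 → 2 → -2 → 3 → -3 → 4 → -4

Answer: -4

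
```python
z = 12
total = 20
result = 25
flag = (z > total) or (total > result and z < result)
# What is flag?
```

Trace:
`z = 12` → z = 12
`total = 20` → total = 20
`result = 25` → result = 25
`flag = (z > total) or (total > result and z < result)` → flag = False
So flag = False

Answer: False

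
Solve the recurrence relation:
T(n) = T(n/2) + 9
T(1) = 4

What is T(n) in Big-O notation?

Each step divides n by 2 and adds 9. After log_2(n) steps we reach T(1)=4. So T(n) = 9·log_2(n) + 4 = O(log n).

Answer: O(log n)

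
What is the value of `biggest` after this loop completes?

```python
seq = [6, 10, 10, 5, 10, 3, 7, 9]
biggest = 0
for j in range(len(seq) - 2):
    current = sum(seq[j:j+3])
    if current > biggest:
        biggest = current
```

Max sum of 3-element window in [6, 10, 10, 5, 10, 3, 7, 9]
`biggest` takes the values: 0 → 26

Answer: 26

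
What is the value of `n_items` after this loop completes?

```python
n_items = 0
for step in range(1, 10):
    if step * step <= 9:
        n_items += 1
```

Count numbers where step² ≤ 9
`n_items` takes the values: 0 → 1 → 2 → 3

Answer: 3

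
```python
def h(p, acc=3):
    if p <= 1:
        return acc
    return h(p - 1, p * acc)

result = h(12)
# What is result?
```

Accumulator trace (n, acc): (12, 3) -> (11, 36) -> (10, 396) -> (9, 3960) -> (8, 35640) -> (7, 285120) -> (6, 1995840) -> (5, 11975040) -> (4, 59875200) -> (3, 239500800) -> (2, 718502400) -> (1, 1437004800) -> return 1437004800

Answer: 1437004800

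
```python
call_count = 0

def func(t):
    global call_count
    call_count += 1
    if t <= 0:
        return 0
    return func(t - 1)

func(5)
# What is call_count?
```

Linear recursion stepping by 1: 6 calls from t=5 down to ≤0.

Answer: 6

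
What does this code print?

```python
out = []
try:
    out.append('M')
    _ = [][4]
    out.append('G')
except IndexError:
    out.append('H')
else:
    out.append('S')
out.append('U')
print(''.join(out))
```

Execution trace: 'M' (try body) → 'H' (except IndexError) → 'U' (after the try/except). Output: MHU

Answer: MHU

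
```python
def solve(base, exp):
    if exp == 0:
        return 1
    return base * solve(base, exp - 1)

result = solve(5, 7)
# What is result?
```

solve(5, 7) = 5 * 5 * 5 * 5 * 5 * 5 * 5 = 78125

Answer: 78125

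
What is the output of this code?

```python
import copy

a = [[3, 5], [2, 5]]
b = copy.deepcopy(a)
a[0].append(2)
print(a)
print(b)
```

Key concept: deep copy is fully independent.
Step by step:
`a = [[3, 5], [2, 5]]` → a = [[3, 5], [2, 5]]
`b = copy.deepcopy(a)` → b = [[3, 5], [2, 5]]
`a[0].append(2)` → a = [[3, 5, 2], [2, 5]]
`print(a)` → prints [[3, 5, 2], [2, 5]]
`print(b)` → prints [[3, 5], [2, 5]]

Answer:
[[3, 5, 2], [2, 5]]
[[3, 5], [2, 5]]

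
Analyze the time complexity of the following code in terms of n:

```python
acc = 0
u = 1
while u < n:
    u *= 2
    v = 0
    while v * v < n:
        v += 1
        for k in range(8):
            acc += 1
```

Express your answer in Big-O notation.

Each loop level contributes: log n × √n × 1. Multiplying the contributions gives O(√n log n).

Answer: O(√n log n)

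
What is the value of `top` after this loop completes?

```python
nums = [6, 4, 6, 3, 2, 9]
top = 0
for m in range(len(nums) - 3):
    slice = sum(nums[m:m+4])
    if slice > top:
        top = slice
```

Max sum of 4-element window in [6, 4, 6, 3, 2, 9]
`top` takes the values: 0 → 19 → 20

Answer: 20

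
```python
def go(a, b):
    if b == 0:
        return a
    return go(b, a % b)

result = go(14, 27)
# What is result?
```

go(14, 27) -> go(27, 14) -> go(14, 13) -> go(13, 1) -> go(1, 0) -> 1

Answer: 1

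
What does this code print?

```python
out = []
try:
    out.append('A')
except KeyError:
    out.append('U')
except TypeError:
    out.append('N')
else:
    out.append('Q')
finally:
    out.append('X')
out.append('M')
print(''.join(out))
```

Execution trace: 'A' (try body, no exception) → 'Q' (else) → 'X' (finally) → 'M' (after the try/except). Output: AQXM

Answer: AQXM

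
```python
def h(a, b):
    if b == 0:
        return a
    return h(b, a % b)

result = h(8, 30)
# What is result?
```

h(8, 30) -> h(30, 8) -> h(8, 6) -> h(6, 2) -> h(2, 0) -> 2

Answer: 2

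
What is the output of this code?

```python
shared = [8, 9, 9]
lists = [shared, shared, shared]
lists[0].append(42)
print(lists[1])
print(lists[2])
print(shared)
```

Key concept: list of same reference.
Step by step:
`shared = [8, 9, 9]` → shared = [8, 9, 9]
`lists = [shared, shared, shared]` → lists = [[8, 9, 9], [8, 9, 9], [8, 9, 9]]
`lists[0].append(42)` → shared = [8, 9, 9, 42]; lists = [[8, 9, 9, 42], [8, 9, 9, 42], [8, 9, 9, 42]]
`print(lists[1])` → prints [8, 9, 9, 42]
`print(lists[2])` → prints [8, 9, 9, 42]
`print(shared)` → prints [8, 9, 9, 42]

Answer:
[8, 9, 9, 42]
[8, 9, 9, 42]
[8, 9, 9, 42]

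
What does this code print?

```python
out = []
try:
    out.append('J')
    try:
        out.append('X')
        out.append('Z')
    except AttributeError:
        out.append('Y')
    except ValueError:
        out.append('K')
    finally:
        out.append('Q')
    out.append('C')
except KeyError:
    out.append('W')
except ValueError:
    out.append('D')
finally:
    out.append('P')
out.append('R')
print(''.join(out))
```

Execution trace: 'J' (try body) → 'X' (inner try body) → 'Z' (inner try body, no exception) → 'Q' (inner finally) → 'C' (try body, no exception) → 'P' (finally) → 'R' (after the try/except). Output: JXZQCPR

Answer: JXZQCPR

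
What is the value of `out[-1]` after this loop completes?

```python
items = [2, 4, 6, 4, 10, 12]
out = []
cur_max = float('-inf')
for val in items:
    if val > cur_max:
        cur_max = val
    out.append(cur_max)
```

Running max ends at 12
`out` takes the values: [] → [2] → [2, 4] → [2, 4, 6] → [2, 4, 6, 6] → [2, 4, 6, 6, 10] → [2, 4, 6, 6, 10, 12]
So `out[-1]` = 12

Answer: 12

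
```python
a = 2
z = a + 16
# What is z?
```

Trace:
`a = 2` → a = 2
`z = a + 16` → z = 18
So z = 18

Answer: 18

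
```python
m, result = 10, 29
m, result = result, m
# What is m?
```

Trace:
`m, result = 10, 29` → m = 10; result = 29
`m, result = result, m` → m = 29; result = 10
So m = 29

Answer: 29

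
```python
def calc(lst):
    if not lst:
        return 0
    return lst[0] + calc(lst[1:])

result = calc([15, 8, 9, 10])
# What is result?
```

15 + 8 + 9 + 10 + 0 = 42

Answer: 42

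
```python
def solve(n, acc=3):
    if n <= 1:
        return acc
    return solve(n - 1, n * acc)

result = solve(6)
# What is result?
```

Accumulator trace (n, acc): (6, 3) -> (5, 18) -> (4, 90) -> (3, 360) -> (2, 1080) -> (1, 2160) -> return 2160

Answer: 2160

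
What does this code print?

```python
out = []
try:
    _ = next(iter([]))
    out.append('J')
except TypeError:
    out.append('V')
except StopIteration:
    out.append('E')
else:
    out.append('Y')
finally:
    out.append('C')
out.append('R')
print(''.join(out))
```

Execution trace: 'E' (except StopIteration) → 'C' (finally) → 'R' (after the try/except). Output: ECR

Answer: ECR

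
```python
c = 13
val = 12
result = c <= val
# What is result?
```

Trace:
`c = 13` → c = 13
`val = 12` → val = 12
`result = c <= val` → result = False
So result = False

Answer: False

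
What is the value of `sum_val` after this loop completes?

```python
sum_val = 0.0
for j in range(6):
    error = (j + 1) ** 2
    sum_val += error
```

Sum of squared losses 1² + 2² + ... + 6²
`sum_val` takes the values: 0.0 → 1.0 → 5.0 → 14.0 → 30.0 → 55.0 → 91.0

Answer: 91.0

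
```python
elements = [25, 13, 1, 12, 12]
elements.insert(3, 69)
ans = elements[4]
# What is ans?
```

Trace:
`elements = [25, 13, 1, 12, 12]` → elements = [25, 13, 1, 12, 12]
`elements.insert(3, 69)` → elements = [25, 13, 1, 69, 12, 12]
`ans = elements[4]` → ans = 12
So ans = 12

Answer: 12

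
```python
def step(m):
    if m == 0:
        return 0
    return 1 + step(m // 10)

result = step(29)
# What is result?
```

Count of digits of 29: 2

Answer: 2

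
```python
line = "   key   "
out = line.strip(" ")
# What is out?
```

Trace:
`line = "   key   "` → line = '   key   '
`out = line.strip(" ")` → out = 'key'
So out = 'key'

Answer: 'key'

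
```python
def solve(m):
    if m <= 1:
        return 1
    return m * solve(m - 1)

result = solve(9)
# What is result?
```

solve(9) = 9 * 8 * 7 * 6 * 5 * 4 * 3 * 2 * 1 = 362880

Answer: 362880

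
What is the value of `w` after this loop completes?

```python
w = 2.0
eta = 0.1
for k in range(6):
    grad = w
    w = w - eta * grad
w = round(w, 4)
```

Gradient descent: w = 2.0 * (1 - 0.1)^6
`w` takes the values: 2.0 → 1.8 → 1.62 → 1.458 → 1.3122 → 1.18098 → 1.062882 → 1.0629

Answer: 1.0629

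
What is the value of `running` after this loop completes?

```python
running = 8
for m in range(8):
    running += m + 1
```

Start at 8, add 1 to 8 = 44
`running` takes the values: 8 → 9 → 11 → 14 → 18 → 23 → 29 → 36 → 44

Answer: 44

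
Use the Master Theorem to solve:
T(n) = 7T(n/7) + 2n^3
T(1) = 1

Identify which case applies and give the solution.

a=7, b=7, f(n)=2n^3. log_7(7) = 1. Since c=3 > 1 and the regularity condition holds (7(n/7)^3 = (7/7^3)n^3 with 7/7^3 < 1), Case 3 applies: T(n) = Θ(f(n)) = O(n^3).

Answer: O(n^3) - Case 3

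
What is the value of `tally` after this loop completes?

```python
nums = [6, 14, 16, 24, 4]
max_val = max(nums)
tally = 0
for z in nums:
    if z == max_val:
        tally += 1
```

Count of max value 24 in [6, 14, 16, 24, 4]
`tally` takes the values: 0 → 1

Answer: 1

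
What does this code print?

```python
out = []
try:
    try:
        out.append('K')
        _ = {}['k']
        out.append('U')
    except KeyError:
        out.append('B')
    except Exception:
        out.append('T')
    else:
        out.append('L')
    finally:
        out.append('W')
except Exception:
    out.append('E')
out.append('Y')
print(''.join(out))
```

Execution trace: 'K' (inner try body) → 'B' (inner except KeyError) → 'W' (inner finally) → 'Y' (after the try/except). Output: KBWY

Answer: KBWY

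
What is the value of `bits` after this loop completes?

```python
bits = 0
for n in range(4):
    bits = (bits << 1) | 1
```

Build 4 consecutive 1-bits: 0b1111
`bits` takes the values: 0 → 1 → 3 → 7 → 15

Answer: 15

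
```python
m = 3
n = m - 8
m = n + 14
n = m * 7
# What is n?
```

Trace:
`m = 3` → m = 3
`n = m - 8` → n = -5
`m = n + 14` → m = 9
`n = m * 7` → n = 63
So n = 63

Answer: 63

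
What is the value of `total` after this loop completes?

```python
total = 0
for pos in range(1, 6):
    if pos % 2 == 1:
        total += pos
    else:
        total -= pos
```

Add odd, subtract even
`total` takes the values: 0 → 1 → -1 → 2 → -2 → 3

Answer: 3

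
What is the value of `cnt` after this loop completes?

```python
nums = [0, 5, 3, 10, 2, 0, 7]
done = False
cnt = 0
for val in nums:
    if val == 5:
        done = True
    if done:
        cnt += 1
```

Count elements after first 5 in [0, 5, 3, 10, 2, 0, 7]
`cnt` takes the values: 0 → 1 → 2 → 3 → 4 → 5 → 6

Answer: 6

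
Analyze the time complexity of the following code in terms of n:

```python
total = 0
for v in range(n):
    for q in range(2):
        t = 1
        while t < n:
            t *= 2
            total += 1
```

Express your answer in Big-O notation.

Each loop level contributes: n × 1 × log n. Multiplying the contributions gives O(n log n).

Answer: O(n log n)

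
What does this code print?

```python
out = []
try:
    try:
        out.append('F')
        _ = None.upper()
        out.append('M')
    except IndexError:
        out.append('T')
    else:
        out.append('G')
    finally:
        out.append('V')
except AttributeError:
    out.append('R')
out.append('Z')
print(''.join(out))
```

Execution trace: 'F' (inner try body) → 'V' (inner finally) → 'R' (outer except AttributeError) → 'Z' (after the try/except). Output: FVRZ

Answer: FVRZ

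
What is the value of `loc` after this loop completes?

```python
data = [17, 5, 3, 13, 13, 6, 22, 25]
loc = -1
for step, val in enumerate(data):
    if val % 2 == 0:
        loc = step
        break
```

First even number index in [17, 5, 3, 13, 13, 6, 22, 25]
`loc` takes the values: -1 → 5

Answer: 5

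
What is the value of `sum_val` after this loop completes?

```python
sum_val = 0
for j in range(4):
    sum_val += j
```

Sum of 0 to 3 = 6
`sum_val` takes the values: 0 → 1 → 3 → 6

Answer: 6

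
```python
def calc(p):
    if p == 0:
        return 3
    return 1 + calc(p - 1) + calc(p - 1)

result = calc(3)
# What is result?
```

calc(p) = 1 + 2·calc(p-1), calc(0)=3. Closed form: (3+1)·2^3 - 1 = 31.

Answer: 31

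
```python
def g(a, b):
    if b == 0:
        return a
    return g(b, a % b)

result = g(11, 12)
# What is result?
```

g(11, 12) -> g(12, 11) -> g(11, 1) -> g(1, 0) -> 1

Answer: 1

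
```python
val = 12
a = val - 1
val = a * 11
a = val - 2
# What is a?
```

Trace:
`val = 12` → val = 12
`a = val - 1` → a = 11
`val = a * 11` → val = 121
`a = val - 2` → a = 119
So a = 119

Answer: 119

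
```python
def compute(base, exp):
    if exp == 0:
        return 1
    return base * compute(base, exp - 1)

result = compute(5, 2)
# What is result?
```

compute(5, 2) = 5 * 5 = 25

Answer: 25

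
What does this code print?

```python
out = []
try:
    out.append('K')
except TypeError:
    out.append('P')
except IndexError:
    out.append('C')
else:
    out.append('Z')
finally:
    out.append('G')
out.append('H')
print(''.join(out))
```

Execution trace: 'K' (try body, no exception) → 'Z' (else) → 'G' (finally) → 'H' (after the try/except). Output: KZGH

Answer: KZGH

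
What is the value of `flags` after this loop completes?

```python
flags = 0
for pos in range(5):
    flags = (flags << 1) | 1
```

Build 5 consecutive 1-bits: 0b11111
`flags` takes the values: 0 → 1 → 3 → 7 → 15 → 31

Answer: 31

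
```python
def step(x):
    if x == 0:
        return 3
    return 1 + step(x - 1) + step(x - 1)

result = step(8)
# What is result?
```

step(x) = 1 + 2·step(x-1), step(0)=3. Closed form: (3+1)·2^8 - 1 = 1023.

Answer: 1023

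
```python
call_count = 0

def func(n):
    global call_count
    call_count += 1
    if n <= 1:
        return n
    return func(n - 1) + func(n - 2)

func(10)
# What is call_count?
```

Calls(n) = 1 + Calls(n-1) + Calls(n-2); Calls(0)=Calls(1)=1. For n=10 this gives 177.

Answer: 177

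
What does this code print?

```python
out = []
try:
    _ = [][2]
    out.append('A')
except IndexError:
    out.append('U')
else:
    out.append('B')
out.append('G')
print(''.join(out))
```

Execution trace: 'U' (except IndexError) → 'G' (after the try/except). Output: UG

Answer: UG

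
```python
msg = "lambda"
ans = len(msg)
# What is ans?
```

Trace:
`msg = "lambda"` → msg = 'lambda'
`ans = len(msg)` → ans = 6
So ans = 6

Answer: 6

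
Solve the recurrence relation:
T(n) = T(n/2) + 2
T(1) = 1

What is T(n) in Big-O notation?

Each step divides n by 2 and adds 2. After log_2(n) steps we reach T(1)=1. So T(n) = 2·log_2(n) + 1 = O(log n).

Answer: O(log n)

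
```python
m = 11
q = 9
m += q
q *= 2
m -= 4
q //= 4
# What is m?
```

Trace:
`m = 11` → m = 11
`q = 9` → q = 9
`m += q` → m = 20
`q *= 2` → q = 18
`m -= 4` → m = 16
`q //= 4` → q = 4
So m = 16

Answer: 16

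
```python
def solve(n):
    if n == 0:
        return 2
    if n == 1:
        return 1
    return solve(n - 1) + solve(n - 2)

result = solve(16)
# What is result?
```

Build up from base cases: solve(0)=2, solve(1)=1, solve(2)=3, solve(3)=4, solve(4)=7, solve(5)=11, solve(6)=18, ..., solve(16)=2207

Answer: 2207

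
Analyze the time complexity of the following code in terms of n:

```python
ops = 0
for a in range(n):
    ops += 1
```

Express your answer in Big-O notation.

Each loop level contributes: n. Multiplying the contributions gives O(n).

Answer: O(n)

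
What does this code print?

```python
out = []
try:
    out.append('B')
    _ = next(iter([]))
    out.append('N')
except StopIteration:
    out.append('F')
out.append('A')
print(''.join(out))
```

Execution trace: 'B' (try body) → 'F' (except StopIteration) → 'A' (after the try/except). Output: BFA

Answer: BFA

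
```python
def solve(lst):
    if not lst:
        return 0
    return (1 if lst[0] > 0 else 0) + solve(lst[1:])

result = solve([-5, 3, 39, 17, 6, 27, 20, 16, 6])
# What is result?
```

Count of positive elements in [-5, 3, 39, 17, 6, 27, 20, 16, 6] = 8

Answer: 8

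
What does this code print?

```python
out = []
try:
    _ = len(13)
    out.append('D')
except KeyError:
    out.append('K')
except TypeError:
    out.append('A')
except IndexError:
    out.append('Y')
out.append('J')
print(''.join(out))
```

Execution trace: 'A' (except TypeError) → 'J' (after the try/except). Output: AJ

Answer: AJ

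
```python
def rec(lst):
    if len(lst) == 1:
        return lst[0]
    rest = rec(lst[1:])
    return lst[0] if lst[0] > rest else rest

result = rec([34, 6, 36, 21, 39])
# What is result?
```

Recursive max over [34, 6, 36, 21, 39] = 39

Answer: 39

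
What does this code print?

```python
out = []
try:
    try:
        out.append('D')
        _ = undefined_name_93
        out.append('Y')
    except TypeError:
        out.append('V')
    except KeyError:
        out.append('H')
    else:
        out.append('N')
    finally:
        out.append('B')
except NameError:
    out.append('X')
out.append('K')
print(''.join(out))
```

Execution trace: 'D' (try body) → 'B' (finally) → 'X' (outer except NameError) → 'K' (after the try/except). Output: DBXK

Answer: DBXK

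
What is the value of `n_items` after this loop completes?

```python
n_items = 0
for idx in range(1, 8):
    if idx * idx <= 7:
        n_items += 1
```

Count numbers where idx² ≤ 7
`n_items` takes the values: 0 → 1 → 2

Answer: 2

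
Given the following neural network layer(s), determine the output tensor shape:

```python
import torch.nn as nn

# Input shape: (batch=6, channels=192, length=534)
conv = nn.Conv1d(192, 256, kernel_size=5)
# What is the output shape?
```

Input: (6, 192, 534) -> Output: (6, 256, 530)

Answer: (6, 256, 530)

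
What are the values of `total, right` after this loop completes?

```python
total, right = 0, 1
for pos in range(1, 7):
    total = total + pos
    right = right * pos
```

Sum and factorial of 1 to 6
`total, right` takes the values: (0, 1) → (1, 1) → (3, 1) → (3, 2) → (6, 2) → (6, 6) → (10, 6) → (10, 24) → (15, 24) → (15, 120) → (21, 120) → (21, 720)

Answer: 21, 720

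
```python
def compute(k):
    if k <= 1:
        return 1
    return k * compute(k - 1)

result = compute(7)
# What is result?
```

compute(7) = 7 * 6 * 5 * 4 * 3 * 2 * 1 = 5040

Answer: 5040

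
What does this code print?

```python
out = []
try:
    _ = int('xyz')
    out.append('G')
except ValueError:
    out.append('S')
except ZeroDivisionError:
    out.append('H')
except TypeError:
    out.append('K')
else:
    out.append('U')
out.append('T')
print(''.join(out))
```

Execution trace: 'S' (except ValueError) → 'T' (after the try/except). Output: ST

Answer: ST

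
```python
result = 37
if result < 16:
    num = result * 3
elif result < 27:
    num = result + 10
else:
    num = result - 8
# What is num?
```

Trace:
`result = 37` → result = 37
`if result < 16: ...` → result < 16 is False, result < 27 is False, take else branch → num = 29
So num = 29

Answer: 29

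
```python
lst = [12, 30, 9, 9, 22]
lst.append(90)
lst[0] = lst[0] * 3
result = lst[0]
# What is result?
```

Trace:
`lst = [12, 30, 9, 9, 22]` → lst = [12, 30, 9, 9, 22]
`lst.append(90)` → lst = [12, 30, 9, 9, 22, 90]
`lst[0] = lst[0] * 3` → lst = [36, 30, 9, 9, 22, 90]
`result = lst[0]` → result = 36
So result = 36

Answer: 36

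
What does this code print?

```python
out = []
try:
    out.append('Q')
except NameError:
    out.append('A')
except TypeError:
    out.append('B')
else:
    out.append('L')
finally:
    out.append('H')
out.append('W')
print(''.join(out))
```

Execution trace: 'Q' (try body, no exception) → 'L' (else) → 'H' (finally) → 'W' (after the try/except). Output: QLHW

Answer: QLHW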